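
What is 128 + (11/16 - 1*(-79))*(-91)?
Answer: -113977/16 ≈ -7123.6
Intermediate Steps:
128 + (11/16 - 1*(-79))*(-91) = 128 + (11*(1/16) + 79)*(-91) = 128 + (11/16 + 79)*(-91) = 128 + (1275/16)*(-91) = 128 - 116025/16 = -113977/16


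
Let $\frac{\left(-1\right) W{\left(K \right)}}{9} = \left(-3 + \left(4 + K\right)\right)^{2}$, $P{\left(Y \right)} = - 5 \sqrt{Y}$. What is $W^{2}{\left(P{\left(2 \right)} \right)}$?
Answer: $226881 - 82620 \sqrt{2} \approx 1.1004 \cdot 10^{5}$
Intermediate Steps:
$W{\left(K \right)} = - 9 \left(1 + K\right)^{2}$ ($W{\left(K \right)} = - 9 \left(-3 + \left(4 + K\right)\right)^{2} = - 9 \left(1 + K\right)^{2}$)
$W^{2}{\left(P{\left(2 \right)} \right)} = \left(- 9 \left(1 - 5 \sqrt{2}\right)^{2}\right)^{2} = 81 \left(1 - 5 \sqrt{2}\right)^{4}$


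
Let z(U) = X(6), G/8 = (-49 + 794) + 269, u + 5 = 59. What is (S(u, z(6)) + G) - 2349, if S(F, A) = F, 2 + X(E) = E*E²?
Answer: 5817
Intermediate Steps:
u = 54 (u = -5 + 59 = 54)
X(E) = -2 + E³ (X(E) = -2 + E*E² = -2 + E³)
G = 8112 (G = 8*((-49 + 794) + 269) = 8*(745 + 269) = 8*1014 = 8112)
z(U) = 214 (z(U) = -2 + 6³ = -2 + 216 = 214)
(S(u, z(6)) + G) - 2349 = (54 + 8112) - 2349 = 8166 - 2349 = 5817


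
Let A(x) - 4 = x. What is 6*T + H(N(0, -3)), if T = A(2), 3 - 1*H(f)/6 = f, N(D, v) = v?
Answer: 72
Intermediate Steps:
A(x) = 4 + x
H(f) = 18 - 6*f
T = 6 (T = 4 + 2 = 6)
6*T + H(N(0, -3)) = 6*6 + (18 - 6*(-3)) = 36 + (18 + 18) = 36 + 36 = 72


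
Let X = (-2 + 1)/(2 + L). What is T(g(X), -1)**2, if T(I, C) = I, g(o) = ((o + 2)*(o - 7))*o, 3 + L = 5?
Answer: 41209/4096 ≈ 10.061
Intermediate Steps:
L = 2 (L = -3 + 5 = 2)
X = -1/4 (X = (-2 + 1)/(2 + 2) = -1/4 ≈ -0.25000)
g(o) = o*(-7 + o)*(2 + o) (g(o) = ((2 + o)*(-7 + o))*o = ((-7 + o)*(2 + o))*o = o*(-7 + o)*(2 + o))
T(g(X), -1)**2 = (-(-14 + (-1/4)**2 - 5*(-1/4))/4)**2 = (-(-14 + 1/16 + 5/4)/4)**2 = (-1/4*(-203/16))**2 = (203/64)**2 = 41209/4096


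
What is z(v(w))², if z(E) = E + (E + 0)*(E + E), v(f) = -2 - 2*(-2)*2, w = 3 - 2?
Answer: 6084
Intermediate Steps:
w = 1
v(f) = 6 (v(f) = -2 - (-4)*2 = -2 - 1*(-8) = -2 + 8 = 6)
z(E) = E + 2*E² (z(E) = E + E*(2*E) = E + 2*E²)
z(v(w))² = (6*(1 + 2*6))² = (6*(1 + 12))² = (6*13)² = 78² = 6084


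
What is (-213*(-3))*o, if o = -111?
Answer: -70929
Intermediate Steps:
(-213*(-3))*o = -213*(-3)*(-111) = 639*(-111) = -70929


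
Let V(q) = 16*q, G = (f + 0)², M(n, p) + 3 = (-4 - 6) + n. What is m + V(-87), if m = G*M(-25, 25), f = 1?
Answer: -1430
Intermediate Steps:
M(n, p) = -13 + n (M(n, p) = -3 + ((-4 - 6) + n) = -3 + (-10 + n) = -13 + n)
G = 1 (G = (1 + 0)² = 1² = 1)
m = -38 (m = 1*(-13 - 25) = 1*(-38) = -38)
m + V(-87) = -38 + 16*(-87) = -38 - 1392 = -1430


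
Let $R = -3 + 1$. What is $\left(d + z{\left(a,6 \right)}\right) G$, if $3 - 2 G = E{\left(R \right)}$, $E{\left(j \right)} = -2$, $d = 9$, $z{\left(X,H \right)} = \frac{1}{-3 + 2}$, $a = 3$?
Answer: $20$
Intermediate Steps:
$z{\left(X,H \right)} = -1$ ($z{\left(X,H \right)} = \frac{1}{-1} = -1$)
$R = -2$
$G = \frac{5}{2}$ ($G = \frac{3}{2} - -1 = \frac{3}{2} + 1 = \frac{5}{2} \approx 2.5$)
$\left(d + z{\left(a,6 \right)}\right) G = \left(9 - 1\right) \frac{5}{2} = 8 \cdot \frac{5}{2} = 20$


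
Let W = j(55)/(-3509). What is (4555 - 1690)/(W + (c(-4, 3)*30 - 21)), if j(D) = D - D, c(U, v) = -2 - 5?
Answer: -955/77 ≈ -12.403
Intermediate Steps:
c(U, v) = -7
j(D) = 0
W = 0 (W = 0/(-3509) = 0*(-1/3509) = 0)
(4555 - 1690)/(W + (c(-4, 3)*30 - 21)) = (4555 - 1690)/(0 + (-7*30 - 21)) = 2865/(0 + (-210 - 21)) = 2865/(0 - 231) = 2865/(-231) = 2865*(-1/231) = -955/77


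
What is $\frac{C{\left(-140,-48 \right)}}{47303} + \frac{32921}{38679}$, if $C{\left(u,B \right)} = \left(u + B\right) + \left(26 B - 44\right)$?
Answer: $\frac{1500017143}{1829632737} \approx 0.81985$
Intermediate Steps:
$C{\left(u,B \right)} = -44 + u + 27 B$ ($C{\left(u,B \right)} = \left(B + u\right) + \left(-44 + 26 B\right) = -44 + u + 27 B$)
$\frac{C{\left(-140,-48 \right)}}{47303} + \frac{32921}{38679} = \frac{-44 - 140 + 27 \left(-48\right)}{47303} + \frac{32921}{38679} = \left(-44 - 140 - 1296\right) \frac{1}{47303} + 32921 \cdot \frac{1}{38679} = \left(-1480\right) \frac{1}{47303} + \frac{32921}{38679} = - \frac{1480}{47303} + \frac{32921}{38679} = \frac{1500017143}{1829632737}$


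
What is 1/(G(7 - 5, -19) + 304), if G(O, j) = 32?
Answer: 1/336 ≈ 0.0029762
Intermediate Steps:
1/(G(7 - 5, -19) + 304) = 1/(32 + 304) = 1/336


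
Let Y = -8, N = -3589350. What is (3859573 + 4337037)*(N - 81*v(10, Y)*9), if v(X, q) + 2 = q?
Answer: -29360748816600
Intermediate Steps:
v(X, q) = -2 + q
(3859573 + 4337037)*(N - 81*v(10, Y)*9) = (3859573 + 4337037)*(-3589350 - 81*(-2 - 8)*9) = 8196610*(-3589350 - 81*(-10)*9) = 8196610*(-3589350 + 810*9) = 8196610*(-3589350 + 7290) = 8196610*(-3582060) = -29360748816600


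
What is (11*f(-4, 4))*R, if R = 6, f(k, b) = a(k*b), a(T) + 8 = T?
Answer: -1584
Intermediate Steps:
a(T) = -8 + T
f(k, b) = -8 + b*k (f(k, b) = -8 + k*b = -8 + b*k)
(11*f(-4, 4))*R = (11*(-8 + 4*(-4)))*6 = (11*(-8 - 16))*6 = (11*(-24))*6 = -264*6 = -1584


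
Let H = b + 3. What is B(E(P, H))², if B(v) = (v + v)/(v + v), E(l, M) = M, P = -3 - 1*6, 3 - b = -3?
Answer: 1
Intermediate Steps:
b = 6 (b = 3 - 1*(-3) = 3 + 3 = 6)
H = 9 (H = 6 + 3 = 9)
P = -9 (P = -3 - 6 = -9)
B(v) = 1 (B(v) = (2*v)/((2*v)) = (2*v)*(1/(2*v)) = 1)
B(E(P, H))² = 1² = 1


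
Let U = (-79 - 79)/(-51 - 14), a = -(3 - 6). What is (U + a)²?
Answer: 124609/4225 ≈ 29.493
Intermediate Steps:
a = 3 (a = -1*(-3) = 3)
U = 158/65 (U = -158/(-65) = -158*(-1/65) = 158/65 ≈ 2.4308)
(U + a)² = (158/65 + 3)² = (353/65)² = 124609/4225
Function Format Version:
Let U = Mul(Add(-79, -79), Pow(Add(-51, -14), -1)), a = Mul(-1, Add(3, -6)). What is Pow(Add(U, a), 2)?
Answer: Rational(124609, 4225) ≈ 29.493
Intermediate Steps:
a = 3 (a = Mul(-1, -3) = 3)
U = Rational(158, 65) (U = Mul(-158, Pow(-65, -1)) = Mul(-158, Rational(-1, 65)) = Rational(158, 65) ≈ 2.4308)
Pow(Add(U, a), 2) = Pow(Add(Rational(158, 65), 3), 2) = Pow(Rational(353, 65), 2) = Rational(124609, 4225)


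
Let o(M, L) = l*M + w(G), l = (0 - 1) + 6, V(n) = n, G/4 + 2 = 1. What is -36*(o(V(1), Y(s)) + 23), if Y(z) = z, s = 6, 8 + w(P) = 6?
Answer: -936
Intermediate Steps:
G = -4 (G = -8 + 4*1 = -8 + 4 = -4)
w(P) = -2 (w(P) = -8 + 6 = -2)
l = 5 (l = -1 + 6 = 5)
o(M, L) = -2 + 5*M (o(M, L) = 5*M - 2 = -2 + 5*M)
-36*(o(V(1), Y(s)) + 23) = -36*((-2 + 5*1) + 23) = -36*((-2 + 5) + 23) = -36*(3 + 23) = -36*26 = -936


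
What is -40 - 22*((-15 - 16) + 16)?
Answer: 290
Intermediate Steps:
-40 - 22*((-15 - 16) + 16) = -40 - 22*(-31 + 16) = -40 - 22*(-15) = -40 + 330 = 290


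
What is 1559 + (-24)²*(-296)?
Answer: -168937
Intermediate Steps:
1559 + (-24)²*(-296) = 1559 + 576*(-296) = 1559 - 170496 = -168937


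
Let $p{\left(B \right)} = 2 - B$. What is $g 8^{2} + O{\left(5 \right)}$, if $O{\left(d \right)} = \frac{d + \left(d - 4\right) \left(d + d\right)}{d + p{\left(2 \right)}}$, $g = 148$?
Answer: $9475$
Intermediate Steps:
$O{\left(d \right)} = \frac{d + 2 d \left(-4 + d\right)}{d}$ ($O{\left(d \right)} = \frac{d + \left(d - 4\right) \left(d + d\right)}{d + \left(2 - 2\right)} = \frac{d + \left(-4 + d\right) 2 d}{d + \left(2 - 2\right)} = \frac{d + 2 d \left(-4 + d\right)}{d + 0} = \frac{d + 2 d \left(-4 + d\right)}{d}$)
$g 8^{2} + O{\left(5 \right)} = 148 \cdot 8^{2} + \left(-7 + 2 \cdot 5\right) = 148 \cdot 64 + \left(-7 + 10\right) = 9472 + 3 = 9475$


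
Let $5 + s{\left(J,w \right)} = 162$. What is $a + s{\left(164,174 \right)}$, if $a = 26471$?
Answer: $26628$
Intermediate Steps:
$s{\left(J,w \right)} = 157$ ($s{\left(J,w \right)} = -5 + 162 = 157$)
$a + s{\left(164,174 \right)} = 26471 + 157 = 26628$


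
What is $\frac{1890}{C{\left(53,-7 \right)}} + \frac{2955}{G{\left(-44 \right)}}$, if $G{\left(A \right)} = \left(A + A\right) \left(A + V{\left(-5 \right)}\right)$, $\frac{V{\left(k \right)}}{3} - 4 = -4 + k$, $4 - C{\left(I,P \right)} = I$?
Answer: $- \frac{1381155}{36344} \approx -38.002$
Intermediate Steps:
$C{\left(I,P \right)} = 4 - I$
$V{\left(k \right)} = 3 k$ ($V{\left(k \right)} = 12 + 3 \left(-4 + k\right) = 12 + \left(-12 + 3 k\right) = 3 k$)
$G{\left(A \right)} = 2 A \left(-15 + A\right)$ ($G{\left(A \right)} = \left(A + A\right) \left(A + 3 \left(-5\right)\right) = 2 A \left(A - 15\right) = 2 A \left(-15 + A\right)$)
$\frac{1890}{C{\left(53,-7 \right)}} + \frac{2955}{G{\left(-44 \right)}} = \frac{1890}{4 - 53} + \frac{2955}{2 \left(-44\right) \left(-15 - 44\right)} = \frac{1890}{4 - 53} + \frac{2955}{2 \left(-44\right) \left(-59\right)} = \frac{1890}{-49} + \frac{2955}{5192} = 1890 \left(- \frac{1}{49}\right) + 2955 \cdot \frac{1}{5192} = - \frac{270}{7} + \frac{2955}{5192} = - \frac{1381155}{36344}$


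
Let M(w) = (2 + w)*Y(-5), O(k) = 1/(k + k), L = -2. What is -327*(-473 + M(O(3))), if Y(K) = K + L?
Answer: 319261/2 ≈ 1.5963e+5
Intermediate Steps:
Y(K) = -2 + K (Y(K) = K - 2 = -2 + K)
O(k) = 1/(2*k)
M(w) = -14 - 7*w (M(w) = (2 + w)*(-2 - 5) = (2 + w)*(-7) = -14 - 7*w)
-327*(-473 + M(O(3))) = -327*(-473 + (-14 - 7/(2*3))) = -327*(-473 + (-14 - 7*1/6)) = -327*(-473 + (-14 - 7/6)) = -327*(-473 - 91/6) = -327*(-2929/6) = 319261/2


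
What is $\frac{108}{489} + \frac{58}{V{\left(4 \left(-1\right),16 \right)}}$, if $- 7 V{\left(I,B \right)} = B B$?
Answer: $- \frac{28481}{20864} \approx -1.3651$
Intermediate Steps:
$V{\left(I,B \right)} = - \frac{B^{2}}{7}$ ($V{\left(I,B \right)} = - \frac{B B}{7} = - \frac{B^{2}}{7}$)
$\frac{108}{489} + \frac{58}{V{\left(4 \left(-1\right),16 \right)}} = \frac{108}{489} + \frac{58}{\left(- \frac{1}{7}\right) 16^{2}} = 108 \cdot \frac{1}{489} + \frac{58}{\left(- \frac{1}{7}\right) 256} = \frac{36}{163} + \frac{58}{- \frac{256}{7}} = \frac{36}{163} + 58 \left(- \frac{7}{256}\right) = \frac{36}{163} - \frac{203}{128} = - \frac{28481}{20864}$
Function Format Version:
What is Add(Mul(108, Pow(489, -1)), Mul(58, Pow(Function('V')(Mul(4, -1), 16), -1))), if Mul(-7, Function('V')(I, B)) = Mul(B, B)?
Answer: Rational(-28481, 20864) ≈ -1.3651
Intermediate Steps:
Function('V')(I, B) = Mul(Rational(-1, 7), Pow(B, 2)) (Function('V')(I, B) = Mul(Rational(-1, 7), Mul(B, B)) = Mul(Rational(-1, 7), Pow(B, 2)))
Add(Mul(108, Pow(489, -1)), Mul(58, Pow(Function('V')(Mul(4, -1), 16), -1))) = Add(Mul(108, Pow(489, -1)), Mul(58, Pow(Mul(Rational(-1, 7), Pow(16, 2)), -1))) = Add(Mul(108, Rational(1, 489)), Mul(58, Pow(Mul(Rational(-1, 7), 256), -1))) = Add(Rational(36, 163), Mul(58, Pow(Rational(-256, 7), -1))) = Add(Rational(36, 163), Mul(58, Rational(-7, 256))) = Add(Rational(36, 163), Rational(-203, 128)) = Rational(-28481, 20864)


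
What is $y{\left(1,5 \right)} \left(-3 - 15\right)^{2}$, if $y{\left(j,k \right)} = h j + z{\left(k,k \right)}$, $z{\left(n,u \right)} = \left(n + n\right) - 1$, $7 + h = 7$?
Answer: $2916$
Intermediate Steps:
$h = 0$ ($h = -7 + 7 = 0$)
$z{\left(n,u \right)} = -1 + 2 n$ ($z{\left(n,u \right)} = 2 n - 1 = -1 + 2 n$)
$y{\left(j,k \right)} = -1 + 2 k$ ($y{\left(j,k \right)} = 0 j + \left(-1 + 2 k\right) = 0 + \left(-1 + 2 k\right) = -1 + 2 k$)
$y{\left(1,5 \right)} \left(-3 - 15\right)^{2} = \left(-1 + 2 \cdot 5\right) \left(-3 - 15\right)^{2} = \left(-1 + 10\right) \left(-18\right)^{2} = 9 \cdot 324 = 2916$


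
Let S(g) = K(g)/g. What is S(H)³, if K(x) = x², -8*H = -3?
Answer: 27/512 ≈ 0.052734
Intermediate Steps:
H = 3/8 (H = -⅛*(-3) = 3/8 ≈ 0.37500)
S(g) = g (S(g) = g²/g = g)
S(H)³ = (3/8)³ = 27/512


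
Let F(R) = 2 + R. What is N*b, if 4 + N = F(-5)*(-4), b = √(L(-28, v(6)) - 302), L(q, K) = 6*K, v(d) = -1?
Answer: 16*I*√77 ≈ 140.4*I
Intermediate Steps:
b = 2*I*√77 (b = √(6*(-1) - 302) = √(-6 - 302) = √(-308) = 2*I*√77 ≈ 17.55*I)
N = 8 (N = -4 + (2 - 5)*(-4) = -4 - 3*(-4) = -4 + 12 = 8)
N*b = 8*(2*I*√77) = 16*I*√77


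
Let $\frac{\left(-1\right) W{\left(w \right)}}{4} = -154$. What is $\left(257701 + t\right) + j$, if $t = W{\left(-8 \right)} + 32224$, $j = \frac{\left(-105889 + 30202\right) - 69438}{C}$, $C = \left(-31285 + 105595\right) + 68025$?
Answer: $\frac{918977958}{3163} \approx 2.9054 \cdot 10^{5}$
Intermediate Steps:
$C = 142335$ ($C = 74310 + 68025 = 142335$)
$W{\left(w \right)} = 616$ ($W{\left(w \right)} = \left(-4\right) \left(-154\right) = 616$)
$j = - \frac{3225}{3163}$ ($j = \frac{\left(-105889 + 30202\right) - 69438}{142335} = \left(-75687 - 69438\right) \frac{1}{142335} = \left(-145125\right) \frac{1}{142335} = - \frac{3225}{3163} \approx -1.0196$)
$t = 32840$ ($t = 616 + 32224 = 32840$)
$\left(257701 + t\right) + j = \left(257701 + 32840\right) - \frac{3225}{3163} = 290541 - \frac{3225}{3163} = \frac{918977958}{3163}$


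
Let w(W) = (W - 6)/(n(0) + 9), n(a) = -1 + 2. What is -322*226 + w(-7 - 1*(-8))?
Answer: -145545/2 ≈ -72773.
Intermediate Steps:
n(a) = 1
w(W) = -⅗ + W/10 (w(W) = (W - 6)/(1 + 9) = (-6 + W)/10 = (-6 + W)*(⅒) = -⅗ + W/10)
-322*226 + w(-7 - 1*(-8)) = -322*226 + (-⅗ + (-7 - 1*(-8))/10) = -72772 + (-⅗ + (-7 + 8)/10) = -72772 + (-⅗ + (⅒)*1) = -72772 + (-⅗ + ⅒) = -72772 - ½ = -145545/2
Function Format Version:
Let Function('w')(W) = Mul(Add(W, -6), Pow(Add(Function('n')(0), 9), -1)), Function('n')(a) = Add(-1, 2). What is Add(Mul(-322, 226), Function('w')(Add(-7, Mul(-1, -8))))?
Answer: Rational(-145545, 2) ≈ -72773.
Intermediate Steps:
Function('n')(a) = 1
Function('w')(W) = Add(Rational(-3, 5), Mul(Rational(1, 10), W)) (Function('w')(W) = Mul(Add(W, -6), Pow(Add(1, 9), -1)) = Mul(Add(-6, W), Pow(10, -1)) = Mul(Add(-6, W), Rational(1, 10)) = Add(Rational(-3, 5), Mul(Rational(1, 10), W)))
Add(Mul(-322, 226), Function('w')(Add(-7, Mul(-1, -8)))) = Add(Mul(-322, 226), Add(Rational(-3, 5), Mul(Rational(1, 10), Add(-7, Mul(-1, -8))))) = Add(-72772, Add(Rational(-3, 5), Mul(Rational(1, 10), Add(-7, 8)))) = Add(-72772, Add(Rational(-3, 5), Mul(Rational(1, 10), 1))) = Add(-72772, Add(Rational(-3, 5), Rational(1, 10))) = Add(-72772, Rational(-1, 2)) = Rational(-145545, 2)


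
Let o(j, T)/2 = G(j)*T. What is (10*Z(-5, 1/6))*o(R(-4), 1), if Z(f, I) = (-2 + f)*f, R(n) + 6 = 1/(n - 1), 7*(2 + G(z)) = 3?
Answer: -1100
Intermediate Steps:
G(z) = -11/7 (G(z) = -2 + (1/7)*3 = -2 + 3/7 = -11/7)
R(n) = -6 + 1/(-1 + n) (R(n) = -6 + 1/(n - 1) = -6 + 1/(-1 + n))
Z(f, I) = f*(-2 + f)
o(j, T) = -22*T/7 (o(j, T) = 2*(-11*T/7) = -22*T/7)
(10*Z(-5, 1/6))*o(R(-4), 1) = (10*(-5*(-2 - 5)))*(-22/7*1) = (10*(-5*(-7)))*(-22/7) = (10*35)*(-22/7) = 350*(-22/7) = -1100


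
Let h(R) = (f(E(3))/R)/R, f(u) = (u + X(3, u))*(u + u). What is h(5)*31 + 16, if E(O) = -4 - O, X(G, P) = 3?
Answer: 2136/25 ≈ 85.440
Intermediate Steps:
f(u) = 2*u*(3 + u) (f(u) = (u + 3)*(u + u) = (3 + u)*(2*u) = 2*u*(3 + u))
h(R) = 56/R**2 (h(R) = ((2*(-4 - 1*3)*(3 + (-4 - 1*3)))/R)/R = ((2*(-4 - 3)*(3 + (-4 - 3)))/R)/R = ((2*(-7)*(3 - 7))/R)/R = ((2*(-7)*(-4))/R)/R = (56/R)/R = 56/R**2)
h(5)*31 + 16 = (56/5**2)*31 + 16 = (56*(1/25))*31 + 16 = (56/25)*31 + 16 = 1736/25 + 16 = 2136/25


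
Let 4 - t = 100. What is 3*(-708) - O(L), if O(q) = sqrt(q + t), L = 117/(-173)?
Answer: -2124 - 5*I*sqrt(115737)/173 ≈ -2124.0 - 9.8324*I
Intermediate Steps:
t = -96 (t = 4 - 1*100 = 4 - 100 = -96)
L = -117/173 (L = 117*(-1/173) = -117/173 ≈ -0.67630)
O(q) = sqrt(-96 + q) (O(q) = sqrt(q - 96) = sqrt(-96 + q))
3*(-708) - O(L) = 3*(-708) - sqrt(-96 - 117/173) = -2124 - sqrt(-16725/173) = -2124 - 5*I*sqrt(115737)/173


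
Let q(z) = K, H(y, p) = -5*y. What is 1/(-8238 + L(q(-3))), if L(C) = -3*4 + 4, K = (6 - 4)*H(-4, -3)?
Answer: -1/8246 ≈ -0.00012127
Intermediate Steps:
K = 40 (K = (6 - 4)*(-5*(-4)) = 2*20 = 40)
q(z) = 40
L(C) = -8 (L(C) = -12 + 4 = -8)
1/(-8238 + L(q(-3))) = 1/(-8238 - 8) = 1/(-8246) = -1/8246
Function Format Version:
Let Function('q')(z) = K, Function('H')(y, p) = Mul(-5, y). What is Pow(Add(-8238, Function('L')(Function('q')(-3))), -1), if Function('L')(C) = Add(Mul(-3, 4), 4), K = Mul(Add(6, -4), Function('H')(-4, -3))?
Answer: Rational(-1, 8246) ≈ -0.00012127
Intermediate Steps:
K = 40 (K = Mul(Add(6, -4), Mul(-5, -4)) = Mul(2, 20) = 40)
Function('q')(z) = 40
Function('L')(C) = -8 (Function('L')(C) = Add(-12, 4) = -8)
Pow(Add(-8238, Function('L')(Function('q')(-3))), -1) = Pow(Add(-8238, -8), -1) = Pow(-8246, -1) = Rational(-1, 8246)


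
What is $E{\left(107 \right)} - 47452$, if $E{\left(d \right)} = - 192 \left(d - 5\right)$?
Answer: $-67036$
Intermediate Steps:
$E{\left(d \right)} = 960 - 192 d$ ($E{\left(d \right)} = - 192 \left(-5 + d\right) = 960 - 192 d$)
$E{\left(107 \right)} - 47452 = \left(960 - 20544\right) - 47452 = -19584 - 47452 = -67036$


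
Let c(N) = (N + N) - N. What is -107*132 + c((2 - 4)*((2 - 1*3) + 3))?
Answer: -14128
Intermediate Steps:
c(N) = N (c(N) = 2*N - N = N)
-107*132 + c((2 - 4)*((2 - 1*3) + 3)) = -107*132 + (2 - 4)*((2 - 1*3) + 3) = -14124 - 2*((2 - 3) + 3) = -14124 - 2*(-1 + 3) = -14124 - 2*2 = -14124 - 4 = -14128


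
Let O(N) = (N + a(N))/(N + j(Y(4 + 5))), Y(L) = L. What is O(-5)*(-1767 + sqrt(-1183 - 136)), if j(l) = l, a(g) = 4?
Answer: 1767/4 - I*sqrt(1319)/4 ≈ 441.75 - 9.0795*I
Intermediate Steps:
O(N) = (4 + N)/(9 + N) (O(N) = (N + 4)/(N + (4 + 5)) = (4 + N)/(N + 9) = (4 + N)/(9 + N))
O(-5)*(-1767 + sqrt(-1183 - 136)) = ((4 - 5)/(9 - 5))*(-1767 + sqrt(-1183 - 136)) = (-1/4)*(-1767 + sqrt(-1319)) = ((1/4)*(-1))*(-1767 + I*sqrt(1319)) = -(-1767 + I*sqrt(1319))/4 = 1767/4 - I*sqrt(1319)/4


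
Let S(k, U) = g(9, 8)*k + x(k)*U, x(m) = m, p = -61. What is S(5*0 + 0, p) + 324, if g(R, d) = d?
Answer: 324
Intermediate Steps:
S(k, U) = 8*k + U*k (S(k, U) = 8*k + k*U = 8*k + U*k)
S(5*0 + 0, p) + 324 = (5*0 + 0)*(8 - 61) + 324 = (0 + 0)*(-53) + 324 = 0*(-53) + 324 = 0 + 324 = 324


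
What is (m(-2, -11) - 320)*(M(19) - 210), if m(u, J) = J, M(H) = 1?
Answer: 69179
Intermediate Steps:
(m(-2, -11) - 320)*(M(19) - 210) = (-11 - 320)*(1 - 210) = -331*(-209) = 69179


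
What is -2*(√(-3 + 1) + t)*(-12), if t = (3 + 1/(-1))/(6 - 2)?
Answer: 12 + 24*I*√2 ≈ 12.0 + 33.941*I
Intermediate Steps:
t = ½ (t = (3 - 1)/4 = 2*(¼) = ½ ≈ 0.50000)
-2*(√(-3 + 1) + t)*(-12) = -2*(√(-3 + 1) + ½)*(-12) = -2*(√(-2) + ½)*(-12) = -2*(I*√2 + ½)*(-12) = -2*(½ + I*√2)*(-12) = (-1 - 2*I*√2)*(-12) = 12 + 24*I*√2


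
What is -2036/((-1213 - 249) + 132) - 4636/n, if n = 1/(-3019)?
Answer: 9307396878/665 ≈ 1.3996e+7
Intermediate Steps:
n = -1/3019 ≈ -0.00033124
-2036/((-1213 - 249) + 132) - 4636/n = -2036/((-1213 - 249) + 132) - 4636/(-1/3019) = -2036/(-1462 + 132) - 4636*(-3019) = -2036/(-1330) + 13996084 = -2036*(-1/1330) + 13996084 = 1018/665 + 13996084 = 9307396878/665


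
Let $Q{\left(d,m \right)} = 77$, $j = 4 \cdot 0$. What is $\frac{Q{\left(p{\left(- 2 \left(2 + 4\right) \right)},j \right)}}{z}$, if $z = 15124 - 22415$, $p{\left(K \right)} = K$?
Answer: $- \frac{77}{7291} \approx -0.010561$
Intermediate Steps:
$j = 0$
$z = -7291$
$\frac{Q{\left(p{\left(- 2 \left(2 + 4\right) \right)},j \right)}}{z} = \frac{77}{-7291} = 77 \left(- \frac{1}{7291}\right) = - \frac{77}{7291}$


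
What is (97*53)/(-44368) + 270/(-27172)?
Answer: -37917653/301391824 ≈ -0.12581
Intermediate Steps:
(97*53)/(-44368) + 270/(-27172) = 5141*(-1/44368) + 270*(-1/27172) = -5141/44368 - 135/13586 = -37917653/301391824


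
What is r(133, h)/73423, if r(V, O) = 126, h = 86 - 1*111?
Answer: 18/10489 ≈ 0.0017161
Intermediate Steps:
h = -25 (h = 86 - 111 = -25)
r(133, h)/73423 = 126/73423 = 126*(1/73423) = 18/10489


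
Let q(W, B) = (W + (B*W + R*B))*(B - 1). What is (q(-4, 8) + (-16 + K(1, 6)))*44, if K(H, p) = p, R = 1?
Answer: -9064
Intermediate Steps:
q(W, B) = (-1 + B)*(B + W + B*W) (q(W, B) = (W + (B*W + 1*B))*(B - 1) = (W + (B*W + B))*(-1 + B) = (W + (B + B*W))*(-1 + B) = (B + W + B*W)*(-1 + B) = (-1 + B)*(B + W + B*W))
(q(-4, 8) + (-16 + K(1, 6)))*44 = ((8² - 1*8 - 1*(-4) - 4*8²) + (-16 + 6))*44 = ((64 - 8 + 4 - 4*64) - 10)*44 = ((64 - 8 + 4 - 256) - 10)*44 = (-196 - 10)*44 = -206*44 = -9064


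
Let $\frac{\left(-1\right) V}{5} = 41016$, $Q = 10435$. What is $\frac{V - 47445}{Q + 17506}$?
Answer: $- \frac{252525}{27941} \approx -9.0378$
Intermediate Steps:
$V = -205080$ ($V = \left(-5\right) 41016 = -205080$)
$\frac{V - 47445}{Q + 17506} = \frac{-205080 - 47445}{10435 + 17506} = - \frac{252525}{27941}$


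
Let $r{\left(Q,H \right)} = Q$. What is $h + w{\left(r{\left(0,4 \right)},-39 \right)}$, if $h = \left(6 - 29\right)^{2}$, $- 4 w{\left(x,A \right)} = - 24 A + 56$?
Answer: $281$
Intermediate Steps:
$w{\left(x,A \right)} = -14 + 6 A$ ($w{\left(x,A \right)} = - \frac{- 24 A + 56}{4} = - \frac{56 - 24 A}{4} = -14 + 6 A$)
$h = 529$ ($h = \left(-23\right)^{2} = 529$)
$h + w{\left(r{\left(0,4 \right)},-39 \right)} = 529 + \left(-14 + 6 \left(-39\right)\right) = 529 - 248 = 281$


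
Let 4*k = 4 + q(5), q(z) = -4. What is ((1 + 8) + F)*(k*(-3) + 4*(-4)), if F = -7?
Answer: -32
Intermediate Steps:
k = 0 (k = (4 - 4)/4 = (¼)*0 = 0)
((1 + 8) + F)*(k*(-3) + 4*(-4)) = ((1 + 8) - 7)*(0*(-3) + 4*(-4)) = (9 - 7)*(0 - 16) = 2*(-16) = -32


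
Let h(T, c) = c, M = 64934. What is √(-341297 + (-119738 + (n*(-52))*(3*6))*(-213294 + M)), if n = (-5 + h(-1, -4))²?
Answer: 3*√3223561127 ≈ 1.7033e+5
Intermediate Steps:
n = 81 (n = (-5 - 4)² = (-9)² = 81)
√(-341297 + (-119738 + (n*(-52))*(3*6))*(-213294 + M)) = √(-341297 + (-119738 + (81*(-52))*(3*6))*(-213294 + 64934)) = √(-341297 + (-119738 - 4212*18)*(-148360)) = √(-341297 + (-119738 - 75816)*(-148360)) = √(-341297 - 195554*(-148360)) = √(-341297 + 29012391440) = √29012050143 = 3*√3223561127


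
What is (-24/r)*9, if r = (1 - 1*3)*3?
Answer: 36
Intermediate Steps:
r = -6 (r = (1 - 3)*3 = -2*3 = -6)
(-24/r)*9 = (-24/(-6))*9 = -1/6*(-24)*9 = 4*9 = 36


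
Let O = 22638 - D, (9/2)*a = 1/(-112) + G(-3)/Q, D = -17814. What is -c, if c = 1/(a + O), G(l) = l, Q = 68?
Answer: -8568/346592635 ≈ -2.4721e-5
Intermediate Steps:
a = -101/8568 (a = 2*(1/(-112) - 3/68)/9 = 2*(-1/112 - 3*1/68)/9 = 2*(-1/112 - 3/68)/9 = (2/9)*(-101/1904) = -101/8568 ≈ -0.011788)
O = 40452 (O = 22638 - 1*(-17814) = 22638 + 17814 = 40452)
c = 8568/346592635 (c = 1/(-101/8568 + 40452) = 1/(346592635/8568) = 8568/346592635 ≈ 2.4721e-5)
-c = -1*8568/346592635 = -8568/346592635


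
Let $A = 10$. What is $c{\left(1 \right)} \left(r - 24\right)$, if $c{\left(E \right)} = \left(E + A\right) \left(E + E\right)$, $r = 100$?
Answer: $1672$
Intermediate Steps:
$c{\left(E \right)} = 2 E \left(10 + E\right)$ ($c{\left(E \right)} = \left(E + 10\right) \left(E + E\right) = \left(10 + E\right) 2 E = 2 E \left(10 + E\right)$)
$c{\left(1 \right)} \left(r - 24\right) = 2 \cdot 1 \left(10 + 1\right) \left(100 - 24\right) = 2 \cdot 1 \cdot 11 \cdot 76 = 22 \cdot 76 = 1672$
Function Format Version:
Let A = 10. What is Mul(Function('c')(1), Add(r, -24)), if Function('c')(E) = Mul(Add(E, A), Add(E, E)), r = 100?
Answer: 1672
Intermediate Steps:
Function('c')(E) = Mul(2, E, Add(10, E)) (Function('c')(E) = Mul(Add(E, 10), Add(E, E)) = Mul(Add(10, E), Mul(2, E)) = Mul(2, E, Add(10, E)))
Mul(Function('c')(1), Add(r, -24)) = Mul(Mul(2, 1, Add(10, 1)), Add(100, -24)) = Mul(Mul(2, 1, 11), 76) = Mul(22, 76) = 1672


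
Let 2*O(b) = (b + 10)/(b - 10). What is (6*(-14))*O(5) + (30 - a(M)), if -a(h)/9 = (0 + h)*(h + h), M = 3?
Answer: 318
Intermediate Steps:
O(b) = (10 + b)/(2*(-10 + b)) (O(b) = ((b + 10)/(b - 10))/2 = ((10 + b)/(-10 + b))/2 = (10 + b)/(2*(-10 + b)))
a(h) = -18*h**2 (a(h) = -9*(0 + h)*(h + h) = -9*h*2*h = -18*h**2)
(6*(-14))*O(5) + (30 - a(M)) = (6*(-14))*((10 + 5)/(2*(-10 + 5))) + (30 - (-18)*3**2) = -42*15/(-5) + (30 - (-18)*9) = -42*(-1)*15/5 + (30 - 1*(-162)) = -84*(-3/2) + (30 + 162) = 126 + 192 = 318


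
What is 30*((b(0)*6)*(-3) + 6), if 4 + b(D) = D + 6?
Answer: -900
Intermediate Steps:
b(D) = 2 + D (b(D) = -4 + (D + 6) = -4 + (6 + D) = 2 + D)
30*((b(0)*6)*(-3) + 6) = 30*(((2 + 0)*6)*(-3) + 6) = 30*((2*6)*(-3) + 6) = 30*(12*(-3) + 6) = 30*(-36 + 6) = 30*(-30) = -900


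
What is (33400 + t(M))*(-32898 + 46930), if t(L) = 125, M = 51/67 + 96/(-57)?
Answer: 470422800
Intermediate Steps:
M = -1175/1273 (M = 51*(1/67) + 96*(-1/57) = 51/67 - 32/19 = -1175/1273 ≈ -0.92302)
(33400 + t(M))*(-32898 + 46930) = (33400 + 125)*(-32898 + 46930) = 33525*14032 = 470422800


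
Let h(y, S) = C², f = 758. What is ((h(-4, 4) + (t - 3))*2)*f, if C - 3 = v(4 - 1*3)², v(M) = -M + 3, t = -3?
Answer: 65188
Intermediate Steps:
v(M) = 3 - M
C = 7 (C = 3 + (3 - (4 - 1*3))² = 3 + (3 - (4 - 3))² = 3 + (3 - 1*1)² = 3 + (3 - 1)² = 3 + 2² = 3 + 4 = 7)
h(y, S) = 49 (h(y, S) = 7² = 49)
((h(-4, 4) + (t - 3))*2)*f = ((49 + (-3 - 3))*2)*758 = ((49 - 6)*2)*758 = (43*2)*758 = 86*758 = 65188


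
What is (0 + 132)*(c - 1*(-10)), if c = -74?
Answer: -8448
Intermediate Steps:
(0 + 132)*(c - 1*(-10)) = (0 + 132)*(-74 - 1*(-10)) = 132*(-74 + 10) = 132*(-64) = -8448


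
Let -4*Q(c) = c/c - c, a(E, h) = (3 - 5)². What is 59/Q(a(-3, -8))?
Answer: 236/3 ≈ 78.667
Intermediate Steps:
a(E, h) = 4 (a(E, h) = (-2)² = 4)
Q(c) = -¼ + c/4 (Q(c) = -(c/c - c)/4 = -(1 - c)/4 = -¼ + c/4)
59/Q(a(-3, -8)) = 59/(-¼ + (¼)*4) = 59/(-¼ + 1) = 59/(¾) = 59*(4/3) = 236/3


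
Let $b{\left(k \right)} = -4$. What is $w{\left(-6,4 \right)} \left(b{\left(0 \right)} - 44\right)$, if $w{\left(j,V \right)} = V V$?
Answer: $-768$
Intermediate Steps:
$w{\left(j,V \right)} = V^{2}$
$w{\left(-6,4 \right)} \left(b{\left(0 \right)} - 44\right) = 4^{2} \left(-4 - 44\right) = 16 \left(-48\right) = -768$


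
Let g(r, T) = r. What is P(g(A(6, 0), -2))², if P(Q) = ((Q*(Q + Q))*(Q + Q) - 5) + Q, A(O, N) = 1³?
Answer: 0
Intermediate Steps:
A(O, N) = 1
P(Q) = -5 + Q + 4*Q³ (P(Q) = ((Q*(2*Q))*(2*Q) - 5) + Q = ((2*Q²)*(2*Q) - 5) + Q = (4*Q³ - 5) + Q = (-5 + 4*Q³) + Q = -5 + Q + 4*Q³)
P(g(A(6, 0), -2))² = (-5 + 1 + 4*1³)² = (-5 + 1 + 4*1)² = (-5 + 1 + 4)² = 0² = 0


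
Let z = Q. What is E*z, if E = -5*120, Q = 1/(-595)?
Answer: 120/119 ≈ 1.0084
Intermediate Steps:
Q = -1/595 ≈ -0.0016807
z = -1/595 ≈ -0.0016807
E = -600
E*z = -600*(-1/595) = 120/119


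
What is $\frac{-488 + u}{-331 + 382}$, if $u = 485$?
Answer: $- \frac{1}{17} \approx -0.058824$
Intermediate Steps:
$\frac{-488 + u}{-331 + 382} = \frac{-488 + 485}{-331 + 382} = - \frac{3}{51} = \left(-3\right) \frac{1}{51} = - \frac{1}{17}$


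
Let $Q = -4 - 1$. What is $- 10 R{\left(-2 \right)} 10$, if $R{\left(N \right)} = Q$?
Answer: $500$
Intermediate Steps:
$Q = -5$ ($Q = -4 - 1 = -5$)
$R{\left(N \right)} = -5$
$- 10 R{\left(-2 \right)} 10 = \left(-10\right) \left(-5\right) 10 = 50 \cdot 10 = 500$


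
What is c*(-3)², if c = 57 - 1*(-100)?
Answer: 1413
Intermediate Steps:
c = 157 (c = 57 + 100 = 157)
c*(-3)² = 157*(-3)² = 157*9 = 1413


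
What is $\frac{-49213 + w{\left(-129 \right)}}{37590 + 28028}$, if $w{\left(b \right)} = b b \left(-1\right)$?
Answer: $- \frac{32927}{32809} \approx -1.0036$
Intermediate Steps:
$w{\left(b \right)} = - b^{2}$ ($w{\left(b \right)} = b^{2} \left(-1\right) = - b^{2}$)
$\frac{-49213 + w{\left(-129 \right)}}{37590 + 28028} = \frac{-49213 - \left(-129\right)^{2}}{37590 + 28028} = \frac{-49213 - 16641}{65618} = \left(-49213 - 16641\right) \frac{1}{65618} = \left(-65854\right) \frac{1}{65618} = - \frac{32927}{32809}$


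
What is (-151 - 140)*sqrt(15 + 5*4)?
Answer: -291*sqrt(35) ≈ -1721.6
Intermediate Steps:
(-151 - 140)*sqrt(15 + 5*4) = -291*sqrt(15 + 20) = -291*sqrt(35)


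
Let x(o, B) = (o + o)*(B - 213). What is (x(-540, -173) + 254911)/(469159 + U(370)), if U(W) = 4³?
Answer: 671791/469223 ≈ 1.4317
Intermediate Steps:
U(W) = 64
x(o, B) = 2*o*(-213 + B) (x(o, B) = (2*o)*(-213 + B) = 2*o*(-213 + B))
(x(-540, -173) + 254911)/(469159 + U(370)) = (2*(-540)*(-213 - 173) + 254911)/(469159 + 64) = (2*(-540)*(-386) + 254911)/469223 = (416880 + 254911)*(1/469223) = 671791*(1/469223) = 671791/469223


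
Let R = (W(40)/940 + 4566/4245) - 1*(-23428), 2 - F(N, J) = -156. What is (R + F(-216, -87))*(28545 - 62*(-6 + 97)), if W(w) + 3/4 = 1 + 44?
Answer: 114966580810009/212816 ≈ 5.4022e+8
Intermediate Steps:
W(w) = 177/4 (W(w) = -¾ + (1 + 44) = -¾ + 45 = 177/4)
F(N, J) = 158 (F(N, J) = 2 - 1*(-156) = 2 + 156 = 158)
R = 4986092175/212816 (R = ((177/4)/940 + 4566/4245) - 1*(-23428) = ((177/4)*(1/940) + 4566*(1/4245)) + 23428 = (177/3760 + 1522/1415) + 23428 = 238927/212816 + 23428 = 4986092175/212816 ≈ 23429.)
(R + F(-216, -87))*(28545 - 62*(-6 + 97)) = (4986092175/212816 + 158)*(28545 - 62*(-6 + 97)) = 5019717103*(28545 - 62*91)/212816 = 5019717103*(28545 - 5642)/212816 = (5019717103/212816)*22903 = 114966580810009/212816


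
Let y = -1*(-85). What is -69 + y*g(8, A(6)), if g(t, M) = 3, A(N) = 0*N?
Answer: 186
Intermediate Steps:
A(N) = 0
y = 85
-69 + y*g(8, A(6)) = -69 + 85*3 = -69 + 255 = 186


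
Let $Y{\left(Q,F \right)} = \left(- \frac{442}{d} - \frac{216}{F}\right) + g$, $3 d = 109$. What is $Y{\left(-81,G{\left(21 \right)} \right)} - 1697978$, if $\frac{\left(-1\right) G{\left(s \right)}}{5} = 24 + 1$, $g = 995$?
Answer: $- \frac{23121535581}{13625} \approx -1.697 \cdot 10^{6}$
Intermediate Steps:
$d = \frac{109}{3}$ ($d = \frac{1}{3} \cdot 109 = \frac{109}{3} \approx 36.333$)
$G{\left(s \right)} = -125$ ($G{\left(s \right)} = - 5 \left(24 + 1\right) = \left(-5\right) 25 = -125$)
$Y{\left(Q,F \right)} = \frac{107129}{109} - \frac{216}{F}$ ($Y{\left(Q,F \right)} = \left(- \frac{442}{\frac{109}{3}} - \frac{216}{F}\right) + 995 = \left(\left(-442\right) \frac{3}{109} - \frac{216}{F}\right) + 995 = \left(- \frac{1326}{109} - \frac{216}{F}\right) + 995 = \frac{107129}{109} - \frac{216}{F}$)
$Y{\left(-81,G{\left(21 \right)} \right)} - 1697978 = \left(\frac{107129}{109} - \frac{216}{-125}\right) - 1697978 = \left(\frac{107129}{109} - - \frac{216}{125}\right) - 1697978 = \left(\frac{107129}{109} + \frac{216}{125}\right) - 1697978 = \frac{13414669}{13625} - 1697978 = - \frac{23121535581}{13625}$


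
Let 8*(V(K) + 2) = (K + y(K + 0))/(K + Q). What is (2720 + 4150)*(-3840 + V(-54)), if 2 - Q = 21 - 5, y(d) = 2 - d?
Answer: -3589660875/136 ≈ -2.6395e+7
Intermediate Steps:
Q = -14 (Q = 2 - (21 - 5) = 2 - 1*16 = 2 - 16 = -14)
V(K) = -2 + 1/(4*(-14 + K)) (V(K) = -2 + ((K + (2 - (K + 0)))/(K - 14))/8 = -2 + ((K + (2 - K))/(-14 + K))/8 = -2 + (2/(-14 + K))/8 = -2 + 1/(4*(-14 + K)))
(2720 + 4150)*(-3840 + V(-54)) = (2720 + 4150)*(-3840 + (113 - 8*(-54))/(4*(-14 - 54))) = 6870*(-3840 + (¼)*(113 + 432)/(-68)) = 6870*(-3840 + (¼)*(-1/68)*545) = 6870*(-3840 - 545/272) = 6870*(-1045025/272) = -3589660875/136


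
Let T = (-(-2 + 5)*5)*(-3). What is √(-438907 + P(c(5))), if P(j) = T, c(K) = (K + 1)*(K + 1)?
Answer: I*√438862 ≈ 662.47*I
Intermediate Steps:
c(K) = (1 + K)² (c(K) = (1 + K)*(1 + K) = (1 + K)²)
T = 45 (T = (-1*3*5)*(-3) = -3*5*(-3) = -15*(-3) = 45)
P(j) = 45
√(-438907 + P(c(5))) = √(-438907 + 45) = √(-438862) = I*√438862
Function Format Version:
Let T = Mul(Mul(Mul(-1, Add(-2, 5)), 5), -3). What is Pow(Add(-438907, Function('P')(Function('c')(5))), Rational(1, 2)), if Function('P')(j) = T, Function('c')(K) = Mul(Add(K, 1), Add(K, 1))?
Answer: Mul(I, Pow(438862, Rational(1, 2))) ≈ Mul(662.47, I)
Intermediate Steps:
Function('c')(K) = Pow(Add(1, K), 2) (Function('c')(K) = Mul(Add(1, K), Add(1, K)) = Pow(Add(1, K), 2))
T = 45 (T = Mul(Mul(Mul(-1, 3), 5), -3) = Mul(Mul(-3, 5), -3) = Mul(-15, -3) = 45)
Function('P')(j) = 45
Pow(Add(-438907, Function('P')(Function('c')(5))), Rational(1, 2)) = Pow(Add(-438907, 45), Rational(1, 2)) = Pow(-438862, Rational(1, 2)) = Mul(I, Pow(438862, Rational(1, 2)))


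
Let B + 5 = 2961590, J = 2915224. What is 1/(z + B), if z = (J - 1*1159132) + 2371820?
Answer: 1/7089497 ≈ 1.4105e-7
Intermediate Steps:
B = 2961585 (B = -5 + 2961590 = 2961585)
z = 4127912 (z = (2915224 - 1*1159132) + 2371820 = (2915224 - 1159132) + 2371820 = 1756092 + 2371820 = 4127912)
1/(z + B) = 1/(4127912 + 2961585) = 1/7089497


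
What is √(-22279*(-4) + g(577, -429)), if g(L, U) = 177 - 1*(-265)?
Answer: √89558 ≈ 299.26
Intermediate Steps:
g(L, U) = 442 (g(L, U) = 177 + 265 = 442)
√(-22279*(-4) + g(577, -429)) = √(-22279*(-4) + 442) = √(89116 + 442) = √89558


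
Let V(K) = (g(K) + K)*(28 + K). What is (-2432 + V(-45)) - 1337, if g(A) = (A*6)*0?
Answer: -3004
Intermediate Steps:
g(A) = 0 (g(A) = (6*A)*0 = 0)
V(K) = K*(28 + K) (V(K) = (0 + K)*(28 + K) = K*(28 + K))
(-2432 + V(-45)) - 1337 = (-2432 - 45*(28 - 45)) - 1337 = (-2432 - 45*(-17)) - 1337 = (-2432 + 765) - 1337 = -1667 - 1337 = -3004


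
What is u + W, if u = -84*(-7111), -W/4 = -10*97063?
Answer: 4479844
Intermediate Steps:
W = 3882520 (W = -(-40)*97063 = -4*(-970630) = 3882520)
u = 597324
u + W = 597324 + 3882520 = 4479844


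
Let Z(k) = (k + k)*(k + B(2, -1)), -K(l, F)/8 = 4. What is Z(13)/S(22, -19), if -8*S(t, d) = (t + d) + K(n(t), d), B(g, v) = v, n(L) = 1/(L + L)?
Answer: 2496/29 ≈ 86.069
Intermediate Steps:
n(L) = 1/(2*L)
K(l, F) = -32 (K(l, F) = -8*4 = -32)
S(t, d) = 4 - d/8 - t/8 (S(t, d) = -((t + d) - 32)/8 = -((d + t) - 32)/8 = -(-32 + d + t)/8 = 4 - d/8 - t/8)
Z(k) = 2*k*(-1 + k) (Z(k) = (k + k)*(k - 1) = (2*k)*(-1 + k) = 2*k*(-1 + k))
Z(13)/S(22, -19) = (2*13*(-1 + 13))/(4 - 1/8*(-19) - 1/8*22) = (2*13*12)/(4 + 19/8 - 11/4) = 312/(29/8) = 312*(8/29) = 2496/29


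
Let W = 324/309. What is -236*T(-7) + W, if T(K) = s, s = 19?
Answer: -461744/103 ≈ -4483.0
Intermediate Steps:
T(K) = 19
W = 108/103 (W = 324*(1/309) = 108/103 ≈ 1.0485)
-236*T(-7) + W = -236*19 + 108/103 = -4484 + 108/103 = -461744/103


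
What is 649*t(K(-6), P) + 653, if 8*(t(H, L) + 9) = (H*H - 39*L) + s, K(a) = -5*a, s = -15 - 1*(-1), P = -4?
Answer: 317377/4 ≈ 79344.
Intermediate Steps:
s = -14 (s = -15 + 1 = -14)
t(H, L) = -43/4 - 39*L/8 + H²/8 (t(H, L) = -9 + ((H*H - 39*L) - 14)/8 = -9 + ((H² - 39*L) - 14)/8 = -9 + (-14 + H² - 39*L)/8 = -9 + (-7/4 - 39*L/8 + H²/8) = -43/4 - 39*L/8 + H²/8)
649*t(K(-6), P) + 653 = 649*(-43/4 - 39/8*(-4) + (-5*(-6))²/8) + 653 = 649*(-43/4 + 39/2 + (⅛)*30²) + 653 = 649*(-43/4 + 39/2 + (⅛)*900) + 653 = 649*(-43/4 + 39/2 + 225/2) + 653 = 649*(485/4) + 653 = 314765/4 + 653 = 317377/4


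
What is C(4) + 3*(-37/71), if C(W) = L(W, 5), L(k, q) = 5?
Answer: 244/71 ≈ 3.4366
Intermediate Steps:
C(W) = 5
C(4) + 3*(-37/71) = 5 + 3*(-37/71) = 5 - 111/71 = 244/71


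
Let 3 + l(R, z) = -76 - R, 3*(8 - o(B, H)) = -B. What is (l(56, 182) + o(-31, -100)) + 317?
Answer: 539/3 ≈ 179.67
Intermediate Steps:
o(B, H) = 8 + B/3 (o(B, H) = 8 - (-1)*B/3 = 8 + B/3)
l(R, z) = -79 - R (l(R, z) = -3 + (-76 - R) = -79 - R)
(l(56, 182) + o(-31, -100)) + 317 = ((-79 - 1*56) + (8 + (⅓)*(-31))) + 317 = ((-79 - 56) + (8 - 31/3)) + 317 = (-135 - 7/3) + 317 = -412/3 + 317 = 539/3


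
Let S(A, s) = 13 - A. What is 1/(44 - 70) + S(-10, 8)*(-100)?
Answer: -59801/26 ≈ -2300.0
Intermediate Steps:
1/(44 - 70) + S(-10, 8)*(-100) = 1/(44 - 70) + (13 - 1*(-10))*(-100) = 1/(-26) + (13 + 10)*(-100) = -1/26 + 23*(-100) = -1/26 - 2300 = -59801/26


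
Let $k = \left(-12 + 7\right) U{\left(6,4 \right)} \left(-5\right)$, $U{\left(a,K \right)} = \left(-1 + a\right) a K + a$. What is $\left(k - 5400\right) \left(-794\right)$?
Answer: $1786500$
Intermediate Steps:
$U{\left(a,K \right)} = a + K a \left(-1 + a\right)$ ($U{\left(a,K \right)} = a \left(-1 + a\right) K + a = K a \left(-1 + a\right) + a = a + K a \left(-1 + a\right)$)
$k = 3150$ ($k = \left(-12 + 7\right) 6 \left(1 - 4 + 4 \cdot 6\right) \left(-5\right) = - 5 \cdot 6 \left(1 - 4 + 24\right) \left(-5\right) = - 5 \cdot 6 \cdot 21 \left(-5\right) = - 5 \cdot 126 \left(-5\right) = \left(-5\right) \left(-630\right) = 3150$)
$\left(k - 5400\right) \left(-794\right) = \left(3150 - 5400\right) \left(-794\right) = \left(-2250\right) \left(-794\right) = 1786500$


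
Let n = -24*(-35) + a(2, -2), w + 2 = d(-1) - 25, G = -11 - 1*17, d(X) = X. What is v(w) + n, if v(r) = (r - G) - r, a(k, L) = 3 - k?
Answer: 869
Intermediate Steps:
G = -28 (G = -11 - 17 = -28)
w = -28 (w = -2 + (-1 - 25) = -2 - 26 = -28)
n = 841 (n = -24*(-35) + (3 - 1*2) = 840 + (3 - 2) = 840 + 1 = 841)
v(r) = 28 (v(r) = (r - 1*(-28)) - r = (r + 28) - r = (28 + r) - r = 28)
v(w) + n = 28 + 841 = 869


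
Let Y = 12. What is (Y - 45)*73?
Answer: -2409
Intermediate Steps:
(Y - 45)*73 = (12 - 45)*73 = -33*73 = -2409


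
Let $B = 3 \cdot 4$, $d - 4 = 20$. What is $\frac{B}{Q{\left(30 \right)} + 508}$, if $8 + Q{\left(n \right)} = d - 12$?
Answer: $\frac{3}{128} \approx 0.023438$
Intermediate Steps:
$d = 24$ ($d = 4 + 20 = 24$)
$Q{\left(n \right)} = 4$ ($Q{\left(n \right)} = -8 + \left(24 - 12\right) = -8 + 12 = 4$)
$B = 12$
$\frac{B}{Q{\left(30 \right)} + 508} = \frac{1}{4 + 508} \cdot 12 = \frac{1}{512} \cdot 12 = \frac{3}{128}$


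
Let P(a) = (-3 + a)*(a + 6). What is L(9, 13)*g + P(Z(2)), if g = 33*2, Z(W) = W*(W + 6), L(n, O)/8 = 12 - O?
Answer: -242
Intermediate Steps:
L(n, O) = 96 - 8*O (L(n, O) = 8*(12 - O) = 96 - 8*O)
Z(W) = W*(6 + W)
P(a) = (-3 + a)*(6 + a)
g = 66
L(9, 13)*g + P(Z(2)) = (96 - 8*13)*66 + (-18 + (2*(6 + 2))² + 3*(2*(6 + 2))) = (96 - 104)*66 + (-18 + (2*8)² + 3*(2*8)) = -8*66 + (-18 + 16² + 3*16) = -528 + (-18 + 256 + 48) = -528 + 286 = -242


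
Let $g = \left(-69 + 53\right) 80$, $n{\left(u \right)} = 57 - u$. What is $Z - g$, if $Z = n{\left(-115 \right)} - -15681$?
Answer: $17133$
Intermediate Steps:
$Z = 15853$ ($Z = \left(57 - -115\right) - -15681 = \left(57 + 115\right) + 15681 = 172 + 15681 = 15853$)
$g = -1280$ ($g = \left(-16\right) 80 = -1280$)
$Z - g = 15853 - -1280 = 15853 + 1280 = 17133$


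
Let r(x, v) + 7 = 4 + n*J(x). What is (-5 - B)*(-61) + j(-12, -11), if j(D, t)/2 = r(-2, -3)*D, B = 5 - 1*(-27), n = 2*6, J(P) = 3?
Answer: 1465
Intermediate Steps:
n = 12
r(x, v) = 33 (r(x, v) = -7 + (4 + 12*3) = -7 + (4 + 36) = -7 + 40 = 33)
B = 32 (B = 5 + 27 = 32)
j(D, t) = 66*D (j(D, t) = 2*(33*D) = 66*D)
(-5 - B)*(-61) + j(-12, -11) = (-5 - 1*32)*(-61) + 66*(-12) = (-5 - 32)*(-61) - 792 = -37*(-61) - 792 = 2257 - 792 = 1465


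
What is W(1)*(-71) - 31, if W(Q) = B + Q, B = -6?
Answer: 324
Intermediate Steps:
W(Q) = -6 + Q
W(1)*(-71) - 31 = (-6 + 1)*(-71) - 31 = -5*(-71) - 31 = 355 - 31 = 324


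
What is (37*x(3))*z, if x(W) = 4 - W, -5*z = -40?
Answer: 296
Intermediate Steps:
z = 8 (z = -⅕*(-40) = 8)
(37*x(3))*z = (37*(4 - 1*3))*8 = (37*(4 - 3))*8 = (37*1)*8 = 37*8 = 296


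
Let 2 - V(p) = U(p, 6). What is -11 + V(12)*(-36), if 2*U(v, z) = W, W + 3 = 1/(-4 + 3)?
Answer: -155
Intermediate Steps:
W = -4 (W = -3 + 1/(-4 + 3) = -3 + 1/(-1) = -3 - 1 = -4)
U(v, z) = -2 (U(v, z) = (½)*(-4) = -2)
V(p) = 4 (V(p) = 2 - 1*(-2) = 2 + 2 = 4)
-11 + V(12)*(-36) = -11 + 4*(-36) = -11 - 144 = -155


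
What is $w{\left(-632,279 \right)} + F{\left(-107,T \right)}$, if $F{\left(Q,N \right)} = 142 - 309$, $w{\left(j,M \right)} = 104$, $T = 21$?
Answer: $-63$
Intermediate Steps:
$F{\left(Q,N \right)} = -167$ ($F{\left(Q,N \right)} = 142 - 309 = -167$)
$w{\left(-632,279 \right)} + F{\left(-107,T \right)} = 104 - 167 = -63$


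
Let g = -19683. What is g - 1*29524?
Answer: -49207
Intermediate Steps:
g - 1*29524 = -19683 - 1*29524 = -19683 - 29524 = -49207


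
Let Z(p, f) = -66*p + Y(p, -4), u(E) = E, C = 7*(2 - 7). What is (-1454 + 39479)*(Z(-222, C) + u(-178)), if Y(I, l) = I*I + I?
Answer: 2415956400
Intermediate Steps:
C = -35 (C = 7*(-5) = -35)
Y(I, l) = I + I² (Y(I, l) = I² + I = I + I²)
Z(p, f) = -66*p + p*(1 + p)
(-1454 + 39479)*(Z(-222, C) + u(-178)) = (-1454 + 39479)*(-222*(-65 - 222) - 178) = 38025*(-222*(-287) - 178) = 38025*(63714 - 178) = 38025*63536 = 2415956400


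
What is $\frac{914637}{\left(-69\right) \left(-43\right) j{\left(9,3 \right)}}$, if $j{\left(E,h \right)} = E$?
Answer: $\frac{304879}{8901} \approx 34.252$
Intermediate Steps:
$\frac{914637}{\left(-69\right) \left(-43\right) j{\left(9,3 \right)}} = \frac{914637}{\left(-69\right) \left(-43\right) 9} = \frac{914637}{2967 \cdot 9} = \frac{914637}{26703} = 914637 \cdot \frac{1}{26703} = \frac{304879}{8901}$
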